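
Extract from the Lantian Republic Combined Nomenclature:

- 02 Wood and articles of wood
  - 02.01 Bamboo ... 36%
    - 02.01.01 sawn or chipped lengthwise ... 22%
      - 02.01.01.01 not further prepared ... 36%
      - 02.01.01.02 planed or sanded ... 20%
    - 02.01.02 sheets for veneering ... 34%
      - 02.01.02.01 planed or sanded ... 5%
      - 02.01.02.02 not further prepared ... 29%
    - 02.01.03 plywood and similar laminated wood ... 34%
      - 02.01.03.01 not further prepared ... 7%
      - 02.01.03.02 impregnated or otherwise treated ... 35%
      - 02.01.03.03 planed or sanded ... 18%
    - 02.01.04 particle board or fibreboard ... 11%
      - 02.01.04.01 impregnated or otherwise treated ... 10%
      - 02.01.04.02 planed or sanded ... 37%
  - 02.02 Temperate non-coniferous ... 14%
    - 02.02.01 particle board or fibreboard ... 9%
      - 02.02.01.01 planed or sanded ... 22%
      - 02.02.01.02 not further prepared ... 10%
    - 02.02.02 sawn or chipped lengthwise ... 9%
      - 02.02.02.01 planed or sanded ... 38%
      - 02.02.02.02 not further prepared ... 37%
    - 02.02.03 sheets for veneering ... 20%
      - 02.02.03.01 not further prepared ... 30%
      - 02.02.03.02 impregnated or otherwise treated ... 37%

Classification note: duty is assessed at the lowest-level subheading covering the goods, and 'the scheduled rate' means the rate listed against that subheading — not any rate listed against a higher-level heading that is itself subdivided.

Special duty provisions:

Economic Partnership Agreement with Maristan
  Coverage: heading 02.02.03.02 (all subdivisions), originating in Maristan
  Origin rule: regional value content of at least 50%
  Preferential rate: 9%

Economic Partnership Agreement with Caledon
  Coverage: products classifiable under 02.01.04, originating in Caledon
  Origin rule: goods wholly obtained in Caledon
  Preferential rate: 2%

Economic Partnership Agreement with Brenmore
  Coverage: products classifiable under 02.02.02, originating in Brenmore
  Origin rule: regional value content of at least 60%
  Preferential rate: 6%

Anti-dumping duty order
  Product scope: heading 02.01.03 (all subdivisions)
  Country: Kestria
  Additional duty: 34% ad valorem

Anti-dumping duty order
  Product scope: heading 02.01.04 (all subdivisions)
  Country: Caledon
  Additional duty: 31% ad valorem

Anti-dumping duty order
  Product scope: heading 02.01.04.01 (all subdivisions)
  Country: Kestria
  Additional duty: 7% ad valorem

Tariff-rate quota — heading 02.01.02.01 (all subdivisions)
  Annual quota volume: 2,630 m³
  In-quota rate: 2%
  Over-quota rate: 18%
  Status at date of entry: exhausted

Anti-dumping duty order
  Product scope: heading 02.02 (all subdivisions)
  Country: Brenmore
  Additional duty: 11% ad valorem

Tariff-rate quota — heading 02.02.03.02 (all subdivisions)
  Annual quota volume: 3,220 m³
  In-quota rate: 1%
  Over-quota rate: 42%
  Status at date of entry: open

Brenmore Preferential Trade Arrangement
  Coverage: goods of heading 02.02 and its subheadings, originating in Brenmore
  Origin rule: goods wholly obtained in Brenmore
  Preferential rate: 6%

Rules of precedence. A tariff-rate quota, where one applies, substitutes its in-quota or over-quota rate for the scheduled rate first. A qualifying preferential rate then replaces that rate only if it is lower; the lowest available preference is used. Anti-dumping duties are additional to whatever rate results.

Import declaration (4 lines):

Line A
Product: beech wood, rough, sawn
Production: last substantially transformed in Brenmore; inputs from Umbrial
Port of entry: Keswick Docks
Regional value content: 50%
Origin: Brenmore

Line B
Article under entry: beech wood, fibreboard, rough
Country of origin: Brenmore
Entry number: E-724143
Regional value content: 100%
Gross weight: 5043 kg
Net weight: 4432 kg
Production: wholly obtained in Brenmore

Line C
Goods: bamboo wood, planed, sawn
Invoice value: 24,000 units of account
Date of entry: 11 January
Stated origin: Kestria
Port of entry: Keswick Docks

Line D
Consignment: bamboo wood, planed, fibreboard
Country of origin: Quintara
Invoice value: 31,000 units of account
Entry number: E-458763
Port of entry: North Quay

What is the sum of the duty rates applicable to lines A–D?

122%

Line A: beech → 02.02; sawn → 02.02.02; rough → 02.02.02.02. Scheduled 37%. Brenmore agreement on 02.02.02: RVC < 60%; Brenmore agreement on 02.02: not wholly obtained; anti-dumping (Brenmore, 02.02): +11%; total 37% + 11% = 48%. → 48%.
Line B: beech → 02.02; fibreboard → 02.02.01; rough → 02.02.01.02. Scheduled 10%. Brenmore agreement on 02.02.02: 02.02.01.02 not covered; Brenmore agreement on 02.02: wholly obtained → 6% available; preferential 6%; anti-dumping (Brenmore, 02.02): +11%; total 6% + 11% = 17%. → 17%.
Line C: bamboo → 02.01; sawn → 02.01.01; planed → 02.01.01.02. Scheduled 20%. No special measure applies. → 20%.
Line D: bamboo → 02.01; fibreboard → 02.01.04; planed → 02.01.04.02. Scheduled 37%. No special measure applies. → 37%.
Sum: 48% + 17% + 20% + 37% = 122%.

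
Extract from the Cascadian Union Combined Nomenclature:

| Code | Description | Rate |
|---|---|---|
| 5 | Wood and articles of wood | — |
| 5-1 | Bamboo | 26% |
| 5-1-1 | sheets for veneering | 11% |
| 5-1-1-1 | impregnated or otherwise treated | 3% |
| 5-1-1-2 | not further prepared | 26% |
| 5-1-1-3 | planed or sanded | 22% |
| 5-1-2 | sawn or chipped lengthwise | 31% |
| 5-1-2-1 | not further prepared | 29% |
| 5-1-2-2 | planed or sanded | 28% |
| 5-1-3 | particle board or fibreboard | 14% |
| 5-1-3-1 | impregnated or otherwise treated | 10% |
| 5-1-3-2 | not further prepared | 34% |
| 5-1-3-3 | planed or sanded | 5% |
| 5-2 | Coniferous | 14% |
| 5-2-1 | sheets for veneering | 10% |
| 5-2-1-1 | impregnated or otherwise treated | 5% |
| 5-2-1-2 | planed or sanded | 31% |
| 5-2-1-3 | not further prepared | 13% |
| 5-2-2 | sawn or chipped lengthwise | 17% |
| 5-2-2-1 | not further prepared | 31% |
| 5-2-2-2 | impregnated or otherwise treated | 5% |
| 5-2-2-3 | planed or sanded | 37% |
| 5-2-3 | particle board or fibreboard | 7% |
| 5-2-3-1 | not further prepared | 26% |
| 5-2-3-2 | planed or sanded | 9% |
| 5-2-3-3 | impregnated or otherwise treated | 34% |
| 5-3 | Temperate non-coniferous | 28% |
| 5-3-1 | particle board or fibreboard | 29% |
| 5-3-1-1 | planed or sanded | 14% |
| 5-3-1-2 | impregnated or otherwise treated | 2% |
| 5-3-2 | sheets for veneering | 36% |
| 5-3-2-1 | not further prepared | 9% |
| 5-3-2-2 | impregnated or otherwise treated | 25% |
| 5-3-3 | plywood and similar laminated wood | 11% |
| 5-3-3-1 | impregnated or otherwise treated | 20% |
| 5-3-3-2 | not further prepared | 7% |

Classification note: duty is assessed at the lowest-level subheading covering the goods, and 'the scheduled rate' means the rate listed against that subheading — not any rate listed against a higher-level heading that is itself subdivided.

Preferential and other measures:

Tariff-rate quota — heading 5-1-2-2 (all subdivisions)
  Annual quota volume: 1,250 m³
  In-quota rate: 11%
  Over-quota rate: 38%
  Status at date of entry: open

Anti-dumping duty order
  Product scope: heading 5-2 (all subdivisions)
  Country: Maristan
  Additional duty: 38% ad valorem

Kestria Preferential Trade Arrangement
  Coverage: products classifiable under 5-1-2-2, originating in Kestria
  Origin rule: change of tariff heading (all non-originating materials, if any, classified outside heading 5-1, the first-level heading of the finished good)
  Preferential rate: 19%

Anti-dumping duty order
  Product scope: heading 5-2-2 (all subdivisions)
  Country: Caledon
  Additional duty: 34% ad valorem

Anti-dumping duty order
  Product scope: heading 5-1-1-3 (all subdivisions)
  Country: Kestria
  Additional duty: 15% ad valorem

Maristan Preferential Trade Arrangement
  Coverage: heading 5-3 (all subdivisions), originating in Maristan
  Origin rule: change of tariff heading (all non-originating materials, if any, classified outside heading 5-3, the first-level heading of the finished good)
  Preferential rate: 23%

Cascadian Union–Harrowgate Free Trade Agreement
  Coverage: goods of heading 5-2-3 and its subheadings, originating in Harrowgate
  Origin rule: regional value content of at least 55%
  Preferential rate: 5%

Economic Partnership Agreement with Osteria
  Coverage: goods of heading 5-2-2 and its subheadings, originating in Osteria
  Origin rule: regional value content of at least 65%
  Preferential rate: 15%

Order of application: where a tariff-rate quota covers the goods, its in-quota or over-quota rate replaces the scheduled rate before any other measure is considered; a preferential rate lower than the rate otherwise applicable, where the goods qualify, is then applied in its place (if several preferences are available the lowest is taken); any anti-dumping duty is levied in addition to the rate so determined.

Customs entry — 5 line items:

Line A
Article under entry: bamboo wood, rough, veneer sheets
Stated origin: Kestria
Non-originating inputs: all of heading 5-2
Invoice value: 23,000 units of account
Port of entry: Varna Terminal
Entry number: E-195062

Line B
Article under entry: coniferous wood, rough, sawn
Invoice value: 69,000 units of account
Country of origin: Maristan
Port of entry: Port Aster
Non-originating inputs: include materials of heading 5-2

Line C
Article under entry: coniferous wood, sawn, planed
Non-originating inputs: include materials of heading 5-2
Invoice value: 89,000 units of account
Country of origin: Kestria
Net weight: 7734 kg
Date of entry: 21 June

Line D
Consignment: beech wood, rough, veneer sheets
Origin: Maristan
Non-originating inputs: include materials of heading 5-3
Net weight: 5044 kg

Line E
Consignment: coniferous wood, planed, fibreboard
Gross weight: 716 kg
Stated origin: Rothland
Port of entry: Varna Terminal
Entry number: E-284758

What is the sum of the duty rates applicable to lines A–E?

150%

Line A: bamboo → 5-1; veneer sheets → 5-1-1; rough → 5-1-1-2. Scheduled 26%. Kestria agreement on 5-1-2-2: 5-1-1-2 not covered. → 26%.
Line B: coniferous → 5-2; sawn → 5-2-2; rough → 5-2-2-1. Scheduled 31%. Maristan agreement on 5-3: 5-2-2-1 not covered; anti-dumping (Maristan, 5-2): +38%; total 31% + 38% = 69%. → 69%.
Line C: coniferous → 5-2; sawn → 5-2-2; planed → 5-2-2-3. Scheduled 37%. Kestria agreement on 5-1-2-2: 5-2-2-3 not covered. → 37%.
Line D: beech → 5-3; veneer sheets → 5-3-2; rough → 5-3-2-1. Scheduled 9%. Maristan agreement on 5-3: CTH not met. → 9%.
Line E: coniferous → 5-2; fibreboard → 5-2-3; planed → 5-2-3-2. Scheduled 9%. No special measure applies. → 9%.
Sum: 26% + 69% + 37% + 9% + 9% = 150%.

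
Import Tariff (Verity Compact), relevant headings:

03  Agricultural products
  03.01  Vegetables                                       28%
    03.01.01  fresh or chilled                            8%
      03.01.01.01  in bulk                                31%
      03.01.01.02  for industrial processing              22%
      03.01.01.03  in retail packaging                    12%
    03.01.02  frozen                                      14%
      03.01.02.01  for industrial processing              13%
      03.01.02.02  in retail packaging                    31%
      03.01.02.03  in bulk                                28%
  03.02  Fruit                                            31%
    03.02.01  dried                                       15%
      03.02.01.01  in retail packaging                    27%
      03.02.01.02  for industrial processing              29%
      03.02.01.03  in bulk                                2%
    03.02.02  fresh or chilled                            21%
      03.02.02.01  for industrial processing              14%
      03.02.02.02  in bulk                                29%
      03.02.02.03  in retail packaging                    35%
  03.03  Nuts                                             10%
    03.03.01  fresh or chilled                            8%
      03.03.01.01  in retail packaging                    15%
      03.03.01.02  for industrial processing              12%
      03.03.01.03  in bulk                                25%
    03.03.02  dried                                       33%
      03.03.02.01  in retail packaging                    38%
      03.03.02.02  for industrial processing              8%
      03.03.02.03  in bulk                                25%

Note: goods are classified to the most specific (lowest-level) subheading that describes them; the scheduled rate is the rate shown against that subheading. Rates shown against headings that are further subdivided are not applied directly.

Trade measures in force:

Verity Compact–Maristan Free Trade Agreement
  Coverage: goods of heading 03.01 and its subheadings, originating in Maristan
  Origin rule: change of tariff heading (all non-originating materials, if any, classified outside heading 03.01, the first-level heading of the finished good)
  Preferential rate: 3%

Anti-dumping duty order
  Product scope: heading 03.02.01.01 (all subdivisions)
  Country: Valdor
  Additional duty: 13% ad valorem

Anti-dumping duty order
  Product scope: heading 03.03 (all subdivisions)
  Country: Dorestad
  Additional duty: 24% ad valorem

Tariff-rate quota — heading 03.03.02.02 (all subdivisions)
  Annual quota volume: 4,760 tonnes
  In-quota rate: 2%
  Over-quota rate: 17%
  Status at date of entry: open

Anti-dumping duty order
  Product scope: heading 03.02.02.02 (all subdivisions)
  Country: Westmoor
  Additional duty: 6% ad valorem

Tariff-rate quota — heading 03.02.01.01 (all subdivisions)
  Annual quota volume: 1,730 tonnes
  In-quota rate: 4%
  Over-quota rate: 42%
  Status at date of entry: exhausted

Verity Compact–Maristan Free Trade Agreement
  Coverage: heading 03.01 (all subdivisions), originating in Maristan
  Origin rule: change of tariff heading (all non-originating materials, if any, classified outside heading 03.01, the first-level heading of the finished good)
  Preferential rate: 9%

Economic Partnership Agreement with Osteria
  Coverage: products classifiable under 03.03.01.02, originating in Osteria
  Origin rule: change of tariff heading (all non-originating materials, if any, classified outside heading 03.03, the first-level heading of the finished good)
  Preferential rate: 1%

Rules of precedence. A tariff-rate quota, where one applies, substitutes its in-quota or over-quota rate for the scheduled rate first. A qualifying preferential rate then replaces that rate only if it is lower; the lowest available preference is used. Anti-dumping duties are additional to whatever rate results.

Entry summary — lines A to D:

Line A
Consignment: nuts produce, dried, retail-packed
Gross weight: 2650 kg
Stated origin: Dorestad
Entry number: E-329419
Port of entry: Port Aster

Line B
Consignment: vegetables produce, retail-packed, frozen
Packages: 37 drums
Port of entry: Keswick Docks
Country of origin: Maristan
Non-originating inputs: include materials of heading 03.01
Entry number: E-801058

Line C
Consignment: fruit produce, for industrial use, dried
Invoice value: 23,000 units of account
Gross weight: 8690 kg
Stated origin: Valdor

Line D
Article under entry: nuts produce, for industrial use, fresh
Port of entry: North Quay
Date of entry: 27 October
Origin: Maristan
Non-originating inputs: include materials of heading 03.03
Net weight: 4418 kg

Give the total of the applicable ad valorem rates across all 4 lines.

134%

Line A: nuts → 03.03; dried → 03.03.02; retail-packed → 03.03.02.01. Scheduled 38%. anti-dumping (Dorestad, 03.03): +24%; total 38% + 24% = 62%. → 62%.
Line B: vegetables → 03.01; frozen → 03.01.02; retail-packed → 03.01.02.02. Scheduled 31%. Maristan agreement on 03.01: CTH not met; Maristan agreement on 03.01: CTH not met. → 31%.
Line C: fruit → 03.02; dried → 03.02.01; for industrial use → 03.02.01.02. Scheduled 29%. No special measure applies. → 29%.
Line D: nuts → 03.03; fresh → 03.03.01; for industrial use → 03.03.01.02. Scheduled 12%. Maristan agreement on 03.01: 03.03.01.02 not covered; Maristan agreement on 03.01: 03.03.01.02 not covered. → 12%.
Sum: 62% + 31% + 29% + 12% = 134%.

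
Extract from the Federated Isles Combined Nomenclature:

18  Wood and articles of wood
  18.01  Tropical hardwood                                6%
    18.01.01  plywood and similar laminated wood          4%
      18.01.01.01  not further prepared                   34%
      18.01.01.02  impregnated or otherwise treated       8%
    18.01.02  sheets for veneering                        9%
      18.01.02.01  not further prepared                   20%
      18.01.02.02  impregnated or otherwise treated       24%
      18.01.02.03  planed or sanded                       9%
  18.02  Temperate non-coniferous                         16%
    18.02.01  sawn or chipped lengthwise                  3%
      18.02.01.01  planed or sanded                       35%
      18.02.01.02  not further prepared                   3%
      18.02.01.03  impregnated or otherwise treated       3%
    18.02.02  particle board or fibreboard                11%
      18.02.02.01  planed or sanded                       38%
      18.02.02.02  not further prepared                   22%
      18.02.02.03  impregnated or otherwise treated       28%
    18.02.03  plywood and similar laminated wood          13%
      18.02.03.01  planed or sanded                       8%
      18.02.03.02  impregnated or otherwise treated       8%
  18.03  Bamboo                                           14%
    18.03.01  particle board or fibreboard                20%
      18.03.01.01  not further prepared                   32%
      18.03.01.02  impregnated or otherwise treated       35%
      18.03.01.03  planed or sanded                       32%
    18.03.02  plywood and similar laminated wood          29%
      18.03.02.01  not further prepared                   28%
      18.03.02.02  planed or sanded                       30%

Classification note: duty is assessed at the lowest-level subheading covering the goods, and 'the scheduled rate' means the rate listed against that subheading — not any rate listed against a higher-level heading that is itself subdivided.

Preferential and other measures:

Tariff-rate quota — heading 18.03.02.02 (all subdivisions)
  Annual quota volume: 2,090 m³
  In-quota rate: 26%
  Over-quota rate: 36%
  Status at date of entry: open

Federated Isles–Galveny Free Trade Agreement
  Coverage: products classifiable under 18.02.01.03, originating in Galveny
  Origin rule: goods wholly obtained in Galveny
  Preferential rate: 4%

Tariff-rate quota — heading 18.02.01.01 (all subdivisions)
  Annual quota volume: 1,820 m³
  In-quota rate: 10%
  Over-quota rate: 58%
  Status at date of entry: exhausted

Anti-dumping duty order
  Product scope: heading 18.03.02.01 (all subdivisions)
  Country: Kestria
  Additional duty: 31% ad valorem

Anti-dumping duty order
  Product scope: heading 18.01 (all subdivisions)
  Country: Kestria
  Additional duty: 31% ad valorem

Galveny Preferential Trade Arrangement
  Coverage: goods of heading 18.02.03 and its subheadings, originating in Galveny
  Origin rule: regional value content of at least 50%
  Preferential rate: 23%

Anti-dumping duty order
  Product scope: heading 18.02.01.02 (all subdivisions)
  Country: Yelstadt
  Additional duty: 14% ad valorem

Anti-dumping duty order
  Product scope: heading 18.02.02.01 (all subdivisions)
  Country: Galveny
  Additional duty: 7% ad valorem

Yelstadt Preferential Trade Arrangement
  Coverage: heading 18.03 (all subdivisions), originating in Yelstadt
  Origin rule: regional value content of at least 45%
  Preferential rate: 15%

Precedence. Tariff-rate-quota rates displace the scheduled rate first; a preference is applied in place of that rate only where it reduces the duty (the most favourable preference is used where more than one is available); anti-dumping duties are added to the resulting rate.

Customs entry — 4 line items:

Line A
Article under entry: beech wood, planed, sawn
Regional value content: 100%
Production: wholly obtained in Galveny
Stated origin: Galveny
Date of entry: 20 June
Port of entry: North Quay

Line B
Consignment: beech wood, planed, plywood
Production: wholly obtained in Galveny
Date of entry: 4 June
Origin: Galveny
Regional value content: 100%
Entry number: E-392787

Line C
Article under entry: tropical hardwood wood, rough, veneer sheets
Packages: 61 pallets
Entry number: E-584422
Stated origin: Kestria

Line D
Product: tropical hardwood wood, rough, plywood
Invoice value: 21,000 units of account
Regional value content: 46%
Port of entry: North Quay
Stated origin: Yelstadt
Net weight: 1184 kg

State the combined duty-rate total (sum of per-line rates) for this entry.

151%

Line A: beech → 18.02; sawn → 18.02.01; planed → 18.02.01.01. Scheduled 35%. quota on 18.02.01.01 exhausted → over-quota 58%; Galveny agreement on 18.02.01.03: 18.02.01.01 not covered; Galveny agreement on 18.02.03: 18.02.01.01 not covered. → 58%.
Line B: beech → 18.02; plywood → 18.02.03; planed → 18.02.03.01. Scheduled 8%. Galveny agreement on 18.02.01.03: 18.02.03.01 not covered; Galveny agreement on 18.02.03: RVC ≥ 50% → 23% available; preference 23% not lower than 8% → no reduction. → 8%.
Line C: tropical hardwood → 18.01; veneer sheets → 18.01.02; rough → 18.01.02.01. Scheduled 20%. anti-dumping (Kestria, 18.01): +31%; total 20% + 31% = 51%. → 51%.
Line D: tropical hardwood → 18.01; plywood → 18.01.01; rough → 18.01.01.01. Scheduled 34%. Yelstadt agreement on 18.03: 18.01.01.01 not covered. → 34%.
Sum: 58% + 8% + 51% + 34% = 151%.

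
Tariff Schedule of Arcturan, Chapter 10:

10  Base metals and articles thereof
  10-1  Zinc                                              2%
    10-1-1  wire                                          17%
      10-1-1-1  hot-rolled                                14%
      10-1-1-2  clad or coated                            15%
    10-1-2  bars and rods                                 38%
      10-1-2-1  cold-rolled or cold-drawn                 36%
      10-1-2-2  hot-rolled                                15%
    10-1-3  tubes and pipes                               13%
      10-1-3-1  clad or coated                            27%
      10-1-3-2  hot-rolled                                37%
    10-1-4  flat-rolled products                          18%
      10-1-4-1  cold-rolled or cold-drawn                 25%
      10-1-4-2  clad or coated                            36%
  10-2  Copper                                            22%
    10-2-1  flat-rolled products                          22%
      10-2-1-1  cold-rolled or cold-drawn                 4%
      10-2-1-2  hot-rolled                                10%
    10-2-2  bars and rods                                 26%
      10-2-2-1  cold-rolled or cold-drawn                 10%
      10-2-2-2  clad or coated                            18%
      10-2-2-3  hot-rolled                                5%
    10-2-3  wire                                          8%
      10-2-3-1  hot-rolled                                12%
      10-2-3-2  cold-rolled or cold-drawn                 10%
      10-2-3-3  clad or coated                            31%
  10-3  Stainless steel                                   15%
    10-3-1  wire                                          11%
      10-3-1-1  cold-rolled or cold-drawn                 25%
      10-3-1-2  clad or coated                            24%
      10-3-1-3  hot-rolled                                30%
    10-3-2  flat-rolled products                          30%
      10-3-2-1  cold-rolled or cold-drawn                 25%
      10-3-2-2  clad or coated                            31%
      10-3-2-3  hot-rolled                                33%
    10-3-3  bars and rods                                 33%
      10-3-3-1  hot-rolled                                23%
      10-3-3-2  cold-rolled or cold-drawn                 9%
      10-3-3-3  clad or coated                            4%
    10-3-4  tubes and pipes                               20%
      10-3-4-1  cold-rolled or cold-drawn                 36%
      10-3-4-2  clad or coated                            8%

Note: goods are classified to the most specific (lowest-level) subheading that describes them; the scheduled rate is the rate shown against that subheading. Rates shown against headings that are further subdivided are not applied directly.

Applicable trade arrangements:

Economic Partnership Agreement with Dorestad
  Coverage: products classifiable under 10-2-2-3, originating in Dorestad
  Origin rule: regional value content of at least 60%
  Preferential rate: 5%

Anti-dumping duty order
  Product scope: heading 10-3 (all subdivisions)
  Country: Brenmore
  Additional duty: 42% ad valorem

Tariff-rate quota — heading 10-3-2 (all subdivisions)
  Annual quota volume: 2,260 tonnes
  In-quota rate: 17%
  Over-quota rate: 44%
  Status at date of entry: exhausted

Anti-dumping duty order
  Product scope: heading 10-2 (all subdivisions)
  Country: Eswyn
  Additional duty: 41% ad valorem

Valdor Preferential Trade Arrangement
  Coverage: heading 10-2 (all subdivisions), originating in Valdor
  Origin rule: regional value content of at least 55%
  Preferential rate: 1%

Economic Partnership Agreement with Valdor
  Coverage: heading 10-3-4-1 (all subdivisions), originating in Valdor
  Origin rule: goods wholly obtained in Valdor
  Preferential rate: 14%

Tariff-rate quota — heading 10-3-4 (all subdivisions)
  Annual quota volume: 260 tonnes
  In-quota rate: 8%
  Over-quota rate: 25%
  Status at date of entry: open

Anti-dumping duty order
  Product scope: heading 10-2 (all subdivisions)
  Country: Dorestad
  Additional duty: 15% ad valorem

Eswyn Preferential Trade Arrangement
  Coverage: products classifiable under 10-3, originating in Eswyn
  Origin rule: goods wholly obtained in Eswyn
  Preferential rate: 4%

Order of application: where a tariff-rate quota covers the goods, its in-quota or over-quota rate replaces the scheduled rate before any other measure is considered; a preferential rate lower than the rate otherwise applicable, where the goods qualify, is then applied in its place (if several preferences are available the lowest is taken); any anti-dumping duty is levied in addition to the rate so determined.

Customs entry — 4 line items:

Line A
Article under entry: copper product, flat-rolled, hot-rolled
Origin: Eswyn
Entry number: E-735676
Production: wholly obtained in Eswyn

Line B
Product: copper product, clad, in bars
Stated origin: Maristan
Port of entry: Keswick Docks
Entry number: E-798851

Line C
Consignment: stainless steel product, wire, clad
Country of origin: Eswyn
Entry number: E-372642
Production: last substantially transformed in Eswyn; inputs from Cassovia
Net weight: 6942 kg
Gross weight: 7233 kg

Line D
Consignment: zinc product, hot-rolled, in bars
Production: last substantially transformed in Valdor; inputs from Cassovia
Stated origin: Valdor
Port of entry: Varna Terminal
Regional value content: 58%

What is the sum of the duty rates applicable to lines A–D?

108%

Line A: copper → 10-2; flat-rolled → 10-2-1; hot-rolled → 10-2-1-2. Scheduled 10%. Eswyn agreement on 10-3: 10-2-1-2 not covered; anti-dumping (Eswyn, 10-2): +41%; total 10% + 41% = 51%. → 51%.
Line B: copper → 10-2; in bars → 10-2-2; clad → 10-2-2-2. Scheduled 18%. No special measure applies. → 18%.
Line C: stainless steel → 10-3; wire → 10-3-1; clad → 10-3-1-2. Scheduled 24%. Eswyn agreement on 10-3: not wholly obtained. → 24%.
Line D: zinc → 10-1; in bars → 10-1-2; hot-rolled → 10-1-2-2. Scheduled 15%. Valdor agreement on 10-2: 10-1-2-2 not covered; Valdor agreement on 10-3-4-1: 10-1-2-2 not covered. → 15%.
Sum: 51% + 18% + 24% + 15% = 108%.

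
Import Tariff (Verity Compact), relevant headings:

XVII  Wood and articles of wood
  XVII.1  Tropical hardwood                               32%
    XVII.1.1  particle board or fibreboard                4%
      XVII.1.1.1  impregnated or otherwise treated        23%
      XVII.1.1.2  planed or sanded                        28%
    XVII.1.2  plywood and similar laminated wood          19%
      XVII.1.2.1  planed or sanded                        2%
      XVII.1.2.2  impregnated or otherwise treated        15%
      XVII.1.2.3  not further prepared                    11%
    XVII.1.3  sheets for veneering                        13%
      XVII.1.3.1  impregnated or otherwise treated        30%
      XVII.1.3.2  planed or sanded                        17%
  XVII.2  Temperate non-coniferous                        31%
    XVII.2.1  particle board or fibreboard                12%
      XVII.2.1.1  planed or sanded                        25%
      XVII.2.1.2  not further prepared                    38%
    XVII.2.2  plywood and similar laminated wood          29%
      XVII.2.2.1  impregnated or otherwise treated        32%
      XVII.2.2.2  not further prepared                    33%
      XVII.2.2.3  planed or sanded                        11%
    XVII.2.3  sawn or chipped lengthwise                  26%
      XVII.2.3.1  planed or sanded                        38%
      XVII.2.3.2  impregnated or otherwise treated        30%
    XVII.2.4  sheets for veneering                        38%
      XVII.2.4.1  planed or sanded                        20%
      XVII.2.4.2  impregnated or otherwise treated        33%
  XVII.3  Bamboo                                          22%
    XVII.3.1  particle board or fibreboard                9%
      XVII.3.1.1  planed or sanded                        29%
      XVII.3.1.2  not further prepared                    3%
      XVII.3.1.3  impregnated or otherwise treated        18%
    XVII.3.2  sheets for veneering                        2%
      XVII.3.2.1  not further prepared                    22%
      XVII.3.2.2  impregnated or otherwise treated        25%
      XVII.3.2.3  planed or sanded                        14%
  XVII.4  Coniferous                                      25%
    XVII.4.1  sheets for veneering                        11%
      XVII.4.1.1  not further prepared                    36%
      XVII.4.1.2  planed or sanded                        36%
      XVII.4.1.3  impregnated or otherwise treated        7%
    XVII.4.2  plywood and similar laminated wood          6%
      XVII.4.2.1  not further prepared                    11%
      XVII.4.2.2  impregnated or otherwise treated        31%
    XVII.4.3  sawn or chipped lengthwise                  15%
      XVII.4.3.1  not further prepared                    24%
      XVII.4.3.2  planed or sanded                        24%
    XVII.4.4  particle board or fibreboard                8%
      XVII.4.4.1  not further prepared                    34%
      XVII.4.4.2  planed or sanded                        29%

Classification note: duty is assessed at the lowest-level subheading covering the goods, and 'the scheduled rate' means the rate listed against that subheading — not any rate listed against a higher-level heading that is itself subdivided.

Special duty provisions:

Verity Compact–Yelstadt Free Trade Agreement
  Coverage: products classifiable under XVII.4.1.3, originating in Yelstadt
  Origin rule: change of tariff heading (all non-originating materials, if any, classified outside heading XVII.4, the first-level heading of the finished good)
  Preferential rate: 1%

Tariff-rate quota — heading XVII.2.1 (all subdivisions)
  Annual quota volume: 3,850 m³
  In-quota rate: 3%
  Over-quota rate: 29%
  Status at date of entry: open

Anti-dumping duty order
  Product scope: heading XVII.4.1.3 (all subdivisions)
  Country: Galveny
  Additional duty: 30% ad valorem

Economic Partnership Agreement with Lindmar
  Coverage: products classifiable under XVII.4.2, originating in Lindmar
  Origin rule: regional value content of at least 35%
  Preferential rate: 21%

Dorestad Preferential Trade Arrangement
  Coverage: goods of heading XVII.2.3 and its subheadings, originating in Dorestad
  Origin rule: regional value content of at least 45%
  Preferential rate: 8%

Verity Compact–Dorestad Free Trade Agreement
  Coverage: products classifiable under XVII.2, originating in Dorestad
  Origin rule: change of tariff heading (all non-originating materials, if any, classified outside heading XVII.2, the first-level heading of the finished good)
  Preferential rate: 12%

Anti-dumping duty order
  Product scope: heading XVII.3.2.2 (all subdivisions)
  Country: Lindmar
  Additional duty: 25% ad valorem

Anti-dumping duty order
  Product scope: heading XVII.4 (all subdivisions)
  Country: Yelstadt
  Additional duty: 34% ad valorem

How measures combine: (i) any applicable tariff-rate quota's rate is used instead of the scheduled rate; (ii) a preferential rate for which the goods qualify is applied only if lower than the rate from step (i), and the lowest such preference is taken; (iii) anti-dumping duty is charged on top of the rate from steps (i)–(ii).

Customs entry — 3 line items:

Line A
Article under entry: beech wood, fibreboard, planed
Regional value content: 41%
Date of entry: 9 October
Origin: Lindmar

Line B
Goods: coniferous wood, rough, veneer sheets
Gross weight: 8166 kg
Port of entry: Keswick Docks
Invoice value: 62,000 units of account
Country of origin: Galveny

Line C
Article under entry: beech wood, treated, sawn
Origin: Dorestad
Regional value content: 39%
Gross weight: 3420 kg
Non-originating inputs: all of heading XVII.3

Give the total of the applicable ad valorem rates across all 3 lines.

51%

Line A: beech → XVII.2; fibreboard → XVII.2.1; planed → XVII.2.1.1. Scheduled 25%. quota on XVII.2.1 open → in-quota 3%; Lindmar agreement on XVII.4.2: XVII.2.1.1 not covered. → 3%.
Line B: coniferous → XVII.4; veneer sheets → XVII.4.1; rough → XVII.4.1.1. Scheduled 36%. No special measure applies. → 36%.
Line C: beech → XVII.2; sawn → XVII.2.3; treated → XVII.2.3.2. Scheduled 30%. Dorestad agreement on XVII.2.3: RVC < 45%; Dorestad agreement on XVII.2: CTH met → 12% available; preferential 12%. → 12%.
Sum: 3% + 36% + 12% = 51%.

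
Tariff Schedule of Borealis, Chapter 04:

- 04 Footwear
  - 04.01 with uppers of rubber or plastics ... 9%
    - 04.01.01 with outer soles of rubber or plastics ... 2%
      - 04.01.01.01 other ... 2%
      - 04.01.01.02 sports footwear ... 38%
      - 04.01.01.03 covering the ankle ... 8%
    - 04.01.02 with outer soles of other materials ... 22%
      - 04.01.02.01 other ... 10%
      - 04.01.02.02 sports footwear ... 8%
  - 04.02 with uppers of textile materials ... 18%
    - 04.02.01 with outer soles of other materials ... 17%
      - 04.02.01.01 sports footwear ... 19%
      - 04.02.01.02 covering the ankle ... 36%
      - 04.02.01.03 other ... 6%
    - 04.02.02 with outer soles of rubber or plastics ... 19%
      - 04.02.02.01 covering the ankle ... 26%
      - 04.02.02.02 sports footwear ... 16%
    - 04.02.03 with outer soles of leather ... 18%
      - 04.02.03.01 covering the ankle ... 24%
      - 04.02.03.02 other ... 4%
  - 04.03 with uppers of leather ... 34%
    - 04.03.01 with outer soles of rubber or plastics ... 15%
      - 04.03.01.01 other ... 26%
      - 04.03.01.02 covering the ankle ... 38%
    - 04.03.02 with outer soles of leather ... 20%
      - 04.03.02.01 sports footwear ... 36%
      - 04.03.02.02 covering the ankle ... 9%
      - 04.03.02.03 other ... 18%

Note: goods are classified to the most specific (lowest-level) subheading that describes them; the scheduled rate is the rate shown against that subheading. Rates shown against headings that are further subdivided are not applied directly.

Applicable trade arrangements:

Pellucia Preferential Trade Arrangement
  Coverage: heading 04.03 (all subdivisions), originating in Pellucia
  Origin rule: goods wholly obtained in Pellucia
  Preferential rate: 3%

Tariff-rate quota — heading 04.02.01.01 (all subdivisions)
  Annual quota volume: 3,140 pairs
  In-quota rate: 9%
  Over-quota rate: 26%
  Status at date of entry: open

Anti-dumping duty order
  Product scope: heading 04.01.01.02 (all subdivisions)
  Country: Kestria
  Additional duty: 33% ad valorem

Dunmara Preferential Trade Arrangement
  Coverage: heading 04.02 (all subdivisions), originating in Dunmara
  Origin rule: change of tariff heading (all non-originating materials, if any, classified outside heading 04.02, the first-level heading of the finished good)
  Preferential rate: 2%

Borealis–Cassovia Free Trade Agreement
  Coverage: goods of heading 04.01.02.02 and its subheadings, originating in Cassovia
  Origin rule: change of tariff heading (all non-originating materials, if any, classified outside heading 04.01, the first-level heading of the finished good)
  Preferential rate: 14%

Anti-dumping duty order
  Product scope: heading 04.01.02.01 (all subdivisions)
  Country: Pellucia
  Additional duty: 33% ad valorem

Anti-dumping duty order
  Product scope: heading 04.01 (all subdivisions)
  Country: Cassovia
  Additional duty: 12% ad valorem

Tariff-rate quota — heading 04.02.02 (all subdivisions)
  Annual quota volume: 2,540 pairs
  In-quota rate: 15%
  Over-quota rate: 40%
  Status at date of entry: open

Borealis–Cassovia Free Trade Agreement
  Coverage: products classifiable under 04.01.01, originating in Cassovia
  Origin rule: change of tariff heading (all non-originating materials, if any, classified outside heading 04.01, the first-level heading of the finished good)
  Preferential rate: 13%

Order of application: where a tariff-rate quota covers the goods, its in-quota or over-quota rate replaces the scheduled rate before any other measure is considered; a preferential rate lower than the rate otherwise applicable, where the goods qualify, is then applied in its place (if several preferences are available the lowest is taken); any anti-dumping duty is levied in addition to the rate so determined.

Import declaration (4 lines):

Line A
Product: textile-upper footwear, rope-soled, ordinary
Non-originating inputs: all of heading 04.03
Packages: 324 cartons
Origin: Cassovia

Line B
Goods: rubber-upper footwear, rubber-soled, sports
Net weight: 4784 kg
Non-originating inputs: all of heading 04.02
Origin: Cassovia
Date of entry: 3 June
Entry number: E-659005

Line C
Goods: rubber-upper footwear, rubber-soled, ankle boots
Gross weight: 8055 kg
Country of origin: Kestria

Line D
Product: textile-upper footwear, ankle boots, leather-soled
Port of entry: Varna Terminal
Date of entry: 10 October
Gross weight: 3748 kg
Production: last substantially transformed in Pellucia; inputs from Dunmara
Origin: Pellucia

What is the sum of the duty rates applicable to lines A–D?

63%

Line A: textile-upper → 04.02; rope-soled → 04.02.01; ordinary → 04.02.01.03. Scheduled 6%. Cassovia agreement on 04.01.02.02: 04.02.01.03 not covered; Cassovia agreement on 04.01.01: 04.02.01.03 not covered. → 6%.
Line B: rubber-upper → 04.01; rubber-soled → 04.01.01; sports → 04.01.01.02. Scheduled 38%. Cassovia agreement on 04.01.02.02: 04.01.01.02 not covered; Cassovia agreement on 04.01.01: CTH met → 13% available; preferential 13%; anti-dumping (Cassovia, 04.01): +12%; total 13% + 12% = 25%. → 25%.
Line C: rubber-upper → 04.01; rubber-soled → 04.01.01; ankle boots → 04.01.01.03. Scheduled 8%. No special measure applies. → 8%.
Line D: textile-upper → 04.02; leather-soled → 04.02.03; ankle boots → 04.02.03.01. Scheduled 24%. Pellucia agreement on 04.03: 04.02.03.01 not covered. → 24%.
Sum: 6% + 25% + 8% + 24% = 63%.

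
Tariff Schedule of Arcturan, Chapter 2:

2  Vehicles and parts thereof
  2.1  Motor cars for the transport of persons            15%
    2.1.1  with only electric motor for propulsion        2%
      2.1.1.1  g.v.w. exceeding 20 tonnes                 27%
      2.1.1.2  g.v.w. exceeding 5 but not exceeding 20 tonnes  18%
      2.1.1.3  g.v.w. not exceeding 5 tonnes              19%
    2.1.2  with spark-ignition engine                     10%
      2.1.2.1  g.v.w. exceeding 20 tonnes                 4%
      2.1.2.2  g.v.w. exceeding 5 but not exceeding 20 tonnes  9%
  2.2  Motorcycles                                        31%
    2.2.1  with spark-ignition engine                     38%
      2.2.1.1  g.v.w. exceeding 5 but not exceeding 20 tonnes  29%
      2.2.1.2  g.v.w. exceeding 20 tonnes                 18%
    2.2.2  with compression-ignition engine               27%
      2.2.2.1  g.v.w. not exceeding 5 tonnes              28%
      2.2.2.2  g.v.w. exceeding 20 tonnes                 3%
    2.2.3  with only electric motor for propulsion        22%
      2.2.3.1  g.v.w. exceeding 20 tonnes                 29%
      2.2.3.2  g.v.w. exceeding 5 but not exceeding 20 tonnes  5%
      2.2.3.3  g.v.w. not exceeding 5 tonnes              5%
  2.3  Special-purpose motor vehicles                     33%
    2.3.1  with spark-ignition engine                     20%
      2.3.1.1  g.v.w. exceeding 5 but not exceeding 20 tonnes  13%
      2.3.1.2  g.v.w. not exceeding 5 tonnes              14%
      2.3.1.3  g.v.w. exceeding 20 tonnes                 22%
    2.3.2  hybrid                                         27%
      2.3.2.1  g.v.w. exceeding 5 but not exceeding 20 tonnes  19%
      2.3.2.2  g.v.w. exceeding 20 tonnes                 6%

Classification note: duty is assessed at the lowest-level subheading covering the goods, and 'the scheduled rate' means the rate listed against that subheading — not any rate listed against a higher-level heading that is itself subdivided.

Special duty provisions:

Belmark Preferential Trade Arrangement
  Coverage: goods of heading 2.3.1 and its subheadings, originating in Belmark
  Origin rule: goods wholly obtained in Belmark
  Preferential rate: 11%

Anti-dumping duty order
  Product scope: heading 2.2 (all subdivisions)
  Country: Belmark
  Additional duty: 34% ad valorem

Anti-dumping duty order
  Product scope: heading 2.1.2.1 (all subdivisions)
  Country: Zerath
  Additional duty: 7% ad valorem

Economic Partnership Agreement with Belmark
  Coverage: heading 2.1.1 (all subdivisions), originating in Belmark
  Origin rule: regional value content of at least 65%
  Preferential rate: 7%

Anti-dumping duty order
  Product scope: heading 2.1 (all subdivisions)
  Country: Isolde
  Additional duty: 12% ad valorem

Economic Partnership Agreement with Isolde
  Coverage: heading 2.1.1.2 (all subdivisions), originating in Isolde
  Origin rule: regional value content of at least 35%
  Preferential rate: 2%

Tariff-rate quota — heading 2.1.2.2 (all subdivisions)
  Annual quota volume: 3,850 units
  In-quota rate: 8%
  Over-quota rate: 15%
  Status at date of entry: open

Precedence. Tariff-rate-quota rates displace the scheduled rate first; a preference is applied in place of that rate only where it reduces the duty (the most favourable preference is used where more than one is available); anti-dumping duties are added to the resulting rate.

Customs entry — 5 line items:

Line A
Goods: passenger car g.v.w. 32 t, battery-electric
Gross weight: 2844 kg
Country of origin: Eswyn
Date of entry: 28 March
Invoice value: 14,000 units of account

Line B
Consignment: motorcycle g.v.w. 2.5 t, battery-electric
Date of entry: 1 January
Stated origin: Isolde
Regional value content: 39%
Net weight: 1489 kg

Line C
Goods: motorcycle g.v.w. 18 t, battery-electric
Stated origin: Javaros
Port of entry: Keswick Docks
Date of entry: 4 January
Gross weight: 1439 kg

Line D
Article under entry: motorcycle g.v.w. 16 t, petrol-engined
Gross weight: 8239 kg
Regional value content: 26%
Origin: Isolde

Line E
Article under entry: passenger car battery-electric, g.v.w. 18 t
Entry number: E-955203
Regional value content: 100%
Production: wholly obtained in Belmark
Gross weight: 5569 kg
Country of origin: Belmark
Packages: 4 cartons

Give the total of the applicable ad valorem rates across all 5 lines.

73%

Line A: passenger car → 2.1; battery-electric → 2.1.1; g.v.w. 32 t → 2.1.1.1. Scheduled 27%. No special measure applies. → 27%.
Line B: motorcycle → 2.2; battery-electric → 2.2.3; g.v.w. 2.5 t → 2.2.3.3. Scheduled 5%. Isolde agreement on 2.1.1.2: 2.2.3.3 not covered. → 5%.
Line C: motorcycle → 2.2; battery-electric → 2.2.3; g.v.w. 18 t → 2.2.3.2. Scheduled 5%. No special measure applies. → 5%.
Line D: motorcycle → 2.2; petrol-engined → 2.2.1; g.v.w. 16 t → 2.2.1.1. Scheduled 29%. Isolde agreement on 2.1.1.2: 2.2.1.1 not covered. → 29%.
Line E: passenger car → 2.1; battery-electric → 2.1.1; g.v.w. 18 t → 2.1.1.2. Scheduled 18%. Belmark agreement on 2.3.1: 2.1.1.2 not covered; Belmark agreement on 2.1.1: RVC ≥ 65% → 7% available; preferential 7%. → 7%.
Sum: 27% + 5% + 5% + 29% + 7% = 73%.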